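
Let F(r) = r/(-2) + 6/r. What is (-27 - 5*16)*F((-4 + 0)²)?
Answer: 6527/8 ≈ 815.88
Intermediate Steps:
F(r) = 6/r - r/2 (F(r) = r*(-½) + 6/r = -r/2 + 6/r = 6/r - r/2)
(-27 - 5*16)*F((-4 + 0)²) = (-27 - 5*16)*(6/((-4 + 0)²) - (-4 + 0)²/2) = (-27 - 80)*(6/((-4)²) - ½*(-4)²) = -107*(6/16 - ½*16) = -107*(6*(1/16) - 8) = -107*(3/8 - 8) = -107*(-61/8) = 6527/8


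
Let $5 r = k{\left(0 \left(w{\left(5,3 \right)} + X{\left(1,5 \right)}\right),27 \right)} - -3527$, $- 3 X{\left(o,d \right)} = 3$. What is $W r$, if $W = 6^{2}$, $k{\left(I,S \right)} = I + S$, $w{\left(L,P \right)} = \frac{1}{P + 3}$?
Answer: $\frac{127944}{5} \approx 25589.0$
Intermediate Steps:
$X{\left(o,d \right)} = -1$ ($X{\left(o,d \right)} = \left(- \frac{1}{3}\right) 3 = -1$)
$w{\left(L,P \right)} = \frac{1}{3 + P}$
$W = 36$
$r = \frac{3554}{5}$ ($r = \frac{\left(0 \left(\frac{1}{3 + 3} - 1\right) + 27\right) - -3527}{5} = \frac{\left(0 \left(\frac{1}{6} - 1\right) + 27\right) + 3527}{5} = \frac{\left(0 \left(- \frac{5}{6}\right) + 27\right) + 3527}{5} = \frac{\left(0 + 27\right) + 3527}{5} = \frac{27 + 3527}{5} = \frac{1}{5} \cdot 3554 = \frac{3554}{5} \approx 710.8$)
$W r = 36 \cdot \frac{3554}{5} = \frac{127944}{5}$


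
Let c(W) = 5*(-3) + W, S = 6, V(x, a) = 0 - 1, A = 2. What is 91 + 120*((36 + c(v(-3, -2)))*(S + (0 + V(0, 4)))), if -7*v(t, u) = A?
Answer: 87637/7 ≈ 12520.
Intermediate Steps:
V(x, a) = -1
v(t, u) = -2/7 (v(t, u) = -1/7*2 = -2/7)
c(W) = -15 + W
91 + 120*((36 + c(v(-3, -2)))*(S + (0 + V(0, 4)))) = 91 + 120*((36 + (-15 - 2/7))*(6 + (0 - 1))) = 91 + 120*((36 - 107/7)*(6 - 1)) = 91 + 120*((145/7)*5) = 91 + 120*(725/7) = 91 + 87000/7 = 87637/7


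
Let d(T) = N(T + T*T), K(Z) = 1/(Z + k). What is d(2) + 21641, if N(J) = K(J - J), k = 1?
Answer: 21642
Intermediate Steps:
K(Z) = 1/(1 + Z) (K(Z) = 1/(Z + 1) = 1/(1 + Z))
N(J) = 1 (N(J) = 1/(1 + (J - J)) = 1/(1 + 0) = 1/1 = 1)
d(T) = 1
d(2) + 21641 = 1 + 21641 = 21642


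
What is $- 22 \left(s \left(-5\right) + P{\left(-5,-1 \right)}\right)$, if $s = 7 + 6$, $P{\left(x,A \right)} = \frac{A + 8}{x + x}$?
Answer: $\frac{7227}{5} \approx 1445.4$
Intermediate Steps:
$P{\left(x,A \right)} = \frac{8 + A}{2 x}$
$s = 13$
$- 22 \left(s \left(-5\right) + P{\left(-5,-1 \right)}\right) = - 22 \left(13 \left(-5\right) + \frac{8 - 1}{2 \left(-5\right)}\right) = - 22 \left(-65 + \frac{1}{2} \left(- \frac{1}{5}\right) 7\right) = - 22 \left(-65 - \frac{7}{10}\right) = \left(-22\right) \left(- \frac{657}{10}\right) = \frac{7227}{5}$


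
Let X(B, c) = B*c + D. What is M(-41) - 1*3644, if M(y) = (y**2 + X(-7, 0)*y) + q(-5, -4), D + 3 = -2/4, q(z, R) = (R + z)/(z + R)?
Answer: -3637/2 ≈ -1818.5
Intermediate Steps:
q(z, R) = 1 (q(z, R) = (R + z)/(R + z) = 1)
D = -7/2 (D = -3 - 2/4 = -3 - 2*1/4 = -3 - 1/2 = -7/2 ≈ -3.5000)
X(B, c) = -7/2 + B*c (X(B, c) = B*c - 7/2 = -7/2 + B*c)
M(y) = 1 + y**2 - 7*y/2 (M(y) = (y**2 + (-7/2 - 7*0)*y) + 1 = (y**2 + (-7/2 + 0)*y) + 1 = (y**2 - 7*y/2) + 1 = 1 + y**2 - 7*y/2)
M(-41) - 1*3644 = (1 + (-41)**2 - 7/2*(-41)) - 1*3644 = (1 + 1681 + 287/2) - 3644 = 3651/2 - 3644 = -3637/2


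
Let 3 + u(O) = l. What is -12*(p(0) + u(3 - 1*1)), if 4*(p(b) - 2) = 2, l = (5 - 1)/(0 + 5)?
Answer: -18/5 ≈ -3.6000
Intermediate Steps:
l = ⅘ (l = 4/5 = 4*(⅕) = ⅘ ≈ 0.80000)
p(b) = 5/2 (p(b) = 2 + (¼)*2 = 2 + ½ = 5/2)
u(O) = -11/5 (u(O) = -3 + ⅘ = -11/5)
-12*(p(0) + u(3 - 1*1)) = -12*(5/2 - 11/5) = -12*3/10 = -18/5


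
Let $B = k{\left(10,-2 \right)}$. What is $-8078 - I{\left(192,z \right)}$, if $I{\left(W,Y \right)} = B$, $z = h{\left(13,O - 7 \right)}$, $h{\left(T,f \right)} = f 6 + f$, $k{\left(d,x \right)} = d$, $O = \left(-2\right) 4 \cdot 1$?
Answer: $-8088$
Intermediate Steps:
$O = -8$ ($O = \left(-8\right) 1 = -8$)
$B = 10$
$h{\left(T,f \right)} = 7 f$ ($h{\left(T,f \right)} = 6 f + f = 7 f$)
$z = -105$ ($z = 7 \left(-8 - 7\right) = 7 \left(-15\right) = -105$)
$I{\left(W,Y \right)} = 10$
$-8078 - I{\left(192,z \right)} = -8078 - 10 = -8088$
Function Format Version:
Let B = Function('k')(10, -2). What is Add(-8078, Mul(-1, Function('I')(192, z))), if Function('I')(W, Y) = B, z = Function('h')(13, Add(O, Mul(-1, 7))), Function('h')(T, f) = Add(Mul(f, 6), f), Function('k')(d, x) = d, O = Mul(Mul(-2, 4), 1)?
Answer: -8088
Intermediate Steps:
O = -8 (O = Mul(-8, 1) = -8)
B = 10
Function('h')(T, f) = Mul(7, f) (Function('h')(T, f) = Add(Mul(6, f), f) = Mul(7, f))
z = -105 (z = Mul(7, Add(-8, Mul(-1, 7))) = Mul(7, Add(-8, -7)) = Mul(7, -15) = -105)
Function('I')(W, Y) = 10
Add(-8078, Mul(-1, Function('I')(192, z))) = Add(-8078, Mul(-1, 10)) = Add(-8078, -10) = -8088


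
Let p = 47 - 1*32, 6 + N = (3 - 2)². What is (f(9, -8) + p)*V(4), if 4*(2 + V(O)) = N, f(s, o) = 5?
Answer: -65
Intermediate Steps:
N = -5 (N = -6 + (3 - 2)² = -6 + 1² = -6 + 1 = -5)
V(O) = -13/4 (V(O) = -2 + (¼)*(-5) = -2 - 5/4 = -13/4)
p = 15 (p = 47 - 32 = 15)
(f(9, -8) + p)*V(4) = (5 + 15)*(-13/4) = 20*(-13/4) = -65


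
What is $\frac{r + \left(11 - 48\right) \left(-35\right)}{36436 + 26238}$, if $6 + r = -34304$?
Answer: $- \frac{33015}{62674} \approx -0.52677$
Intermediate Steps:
$r = -34310$ ($r = -6 - 34304 = -34310$)
$\frac{r + \left(11 - 48\right) \left(-35\right)}{36436 + 26238} = \frac{-34310 + \left(11 - 48\right) \left(-35\right)}{36436 + 26238} = \frac{-34310 - -1295}{62674} = \left(-34310 + 1295\right) \frac{1}{62674} = \left(-33015\right) \frac{1}{62674} = - \frac{33015}{62674}$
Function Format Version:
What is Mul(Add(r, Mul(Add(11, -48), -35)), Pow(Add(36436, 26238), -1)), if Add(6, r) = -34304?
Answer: Rational(-33015, 62674) ≈ -0.52677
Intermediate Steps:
r = -34310 (r = Add(-6, -34304) = -34310)
Mul(Add(r, Mul(Add(11, -48), -35)), Pow(Add(36436, 26238), -1)) = Mul(Add(-34310, Mul(Add(11, -48), -35)), Pow(Add(36436, 26238), -1)) = Mul(Add(-34310, Mul(-37, -35)), Pow(62674, -1)) = Mul(Add(-34310, 1295), Rational(1, 62674)) = Mul(-33015, Rational(1, 62674)) = Rational(-33015, 62674)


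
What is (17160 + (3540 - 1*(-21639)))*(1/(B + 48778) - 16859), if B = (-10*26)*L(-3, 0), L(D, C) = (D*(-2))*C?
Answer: -34817404716039/48778 ≈ -7.1379e+8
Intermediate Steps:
L(D, C) = -2*C*D (L(D, C) = (-2*D)*C = -2*C*D)
B = 0 (B = (-10*26)*(-2*0*(-3)) = -260*0 = 0)
(17160 + (3540 - 1*(-21639)))*(1/(B + 48778) - 16859) = (17160 + (3540 - 1*(-21639)))*(1/(0 + 48778) - 16859) = (17160 + (3540 + 21639))*(1/48778 - 16859) = (17160 + 25179)*(1/48778 - 16859) = 42339*(-822348301/48778) = -34817404716039/48778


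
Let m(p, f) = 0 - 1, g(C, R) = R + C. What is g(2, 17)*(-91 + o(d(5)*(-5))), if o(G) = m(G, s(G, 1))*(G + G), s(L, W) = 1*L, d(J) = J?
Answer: -779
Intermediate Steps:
s(L, W) = L
g(C, R) = C + R
m(p, f) = -1
o(G) = -2*G (o(G) = -(G + G) = -2*G)
g(2, 17)*(-91 + o(d(5)*(-5))) = (2 + 17)*(-91 - 10*(-5)) = 19*(-91 - 2*(-25)) = 19*(-91 + 50) = 19*(-41) = -779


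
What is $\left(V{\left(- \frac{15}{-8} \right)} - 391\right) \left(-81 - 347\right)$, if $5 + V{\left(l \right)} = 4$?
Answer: $167776$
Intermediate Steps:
$V{\left(l \right)} = -1$ ($V{\left(l \right)} = -5 + 4 = -1$)
$\left(V{\left(- \frac{15}{-8} \right)} - 391\right) \left(-81 - 347\right) = \left(-1 - 391\right) \left(-81 - 347\right) = \left(-392\right) \left(-428\right) = 167776$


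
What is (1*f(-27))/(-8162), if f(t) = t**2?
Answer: -729/8162 ≈ -0.089316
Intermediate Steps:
(1*f(-27))/(-8162) = (1*(-27)**2)/(-8162) = (1*729)*(-1/8162) = 729*(-1/8162) = -729/8162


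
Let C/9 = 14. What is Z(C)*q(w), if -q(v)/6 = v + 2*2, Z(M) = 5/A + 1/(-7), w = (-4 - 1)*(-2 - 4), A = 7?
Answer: -816/7 ≈ -116.57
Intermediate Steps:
C = 126 (C = 9*14 = 126)
w = 30 (w = -5*(-6) = 30)
Z(M) = 4/7 (Z(M) = 5/7 + 1/(-7) = 5*(1/7) + 1*(-1/7) = 5/7 - 1/7 = 4/7)
q(v) = -24 - 6*v (q(v) = -6*(v + 2*2) = -6*(v + 4) = -6*(4 + v) = -24 - 6*v)
Z(C)*q(w) = 4*(-24 - 6*30)/7 = 4*(-24 - 180)/7 = (4/7)*(-204) = -816/7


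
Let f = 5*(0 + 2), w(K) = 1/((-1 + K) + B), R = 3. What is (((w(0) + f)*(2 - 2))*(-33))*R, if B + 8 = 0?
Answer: 0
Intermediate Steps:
B = -8 (B = -8 + 0 = -8)
w(K) = 1/(-9 + K) (w(K) = 1/((-1 + K) - 8) = 1/(-9 + K))
f = 10 (f = 5*2 = 10)
(((w(0) + f)*(2 - 2))*(-33))*R = (((1/(-9 + 0) + 10)*(2 - 2))*(-33))*3 = (((1/(-9) + 10)*0)*(-33))*3 = (((-⅑ + 10)*0)*(-33))*3 = (((89/9)*0)*(-33))*3 = (0*(-33))*3 = 0*3 = 0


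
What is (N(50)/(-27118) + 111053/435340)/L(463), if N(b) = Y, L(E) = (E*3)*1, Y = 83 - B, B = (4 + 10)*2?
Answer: 1493795777/8198954558340 ≈ 0.00018219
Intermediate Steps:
B = 28 (B = 14*2 = 28)
Y = 55 (Y = 83 - 1*28 = 83 - 28 = 55)
L(E) = 3*E (L(E) = (3*E)*1 = 3*E)
N(b) = 55
(N(50)/(-27118) + 111053/435340)/L(463) = (55/(-27118) + 111053/435340)/((3*463)) = (55*(-1/27118) + 111053*(1/435340))/1389 = (-55/27118 + 111053/435340)*(1/1389) = (1493795777/5902775060)*(1/1389) = 1493795777/8198954558340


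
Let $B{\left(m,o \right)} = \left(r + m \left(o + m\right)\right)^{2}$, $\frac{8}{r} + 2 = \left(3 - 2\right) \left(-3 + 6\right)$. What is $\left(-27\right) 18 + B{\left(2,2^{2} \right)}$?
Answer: $-86$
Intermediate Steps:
$r = 8$ ($r = \frac{8}{-2 + \left(3 - 2\right) \left(-3 + 6\right)} = \frac{8}{-2 + 1 \cdot 3} = \frac{8}{-2 + 3} = \frac{8}{1} = 8 \cdot 1 = 8$)
$B{\left(m,o \right)} = \left(8 + m \left(m + o\right)\right)^{2}$ ($B{\left(m,o \right)} = \left(8 + m \left(o + m\right)\right)^{2} = \left(8 + m \left(m + o\right)\right)^{2}$)
$\left(-27\right) 18 + B{\left(2,2^{2} \right)} = \left(-27\right) 18 + \left(8 + 2^{2} + 2 \cdot 2^{2}\right)^{2} = -486 + \left(8 + 4 + 2 \cdot 4\right)^{2} = -486 + \left(8 + 4 + 8\right)^{2} = -486 + 20^{2} = -486 + 400 = -86$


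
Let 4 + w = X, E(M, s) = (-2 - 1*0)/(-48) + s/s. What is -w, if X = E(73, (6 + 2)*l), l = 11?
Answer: 71/24 ≈ 2.9583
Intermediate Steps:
E(M, s) = 25/24 (E(M, s) = (-2 + 0)*(-1/48) + 1 = -2*(-1/48) + 1 = 1/24 + 1 = 25/24)
X = 25/24 ≈ 1.0417
w = -71/24 (w = -4 + 25/24 = -71/24 ≈ -2.9583)
-w = -1*(-71/24) = 71/24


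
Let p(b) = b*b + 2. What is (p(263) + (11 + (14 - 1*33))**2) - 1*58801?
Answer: 10434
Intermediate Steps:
p(b) = 2 + b**2 (p(b) = b**2 + 2 = 2 + b**2)
(p(263) + (11 + (14 - 1*33))**2) - 1*58801 = ((2 + 263**2) + (11 + (14 - 1*33))**2) - 1*58801 = ((2 + 69169) + (11 + (14 - 33))**2) - 58801 = (69171 + (11 - 19)**2) - 58801 = (69171 + (-8)**2) - 58801 = (69171 + 64) - 58801 = 69235 - 58801 = 10434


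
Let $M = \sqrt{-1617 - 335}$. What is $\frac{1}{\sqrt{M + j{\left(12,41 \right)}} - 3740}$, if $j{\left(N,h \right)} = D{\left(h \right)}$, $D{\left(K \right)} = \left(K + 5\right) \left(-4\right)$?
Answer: $- \frac{1}{3740 - \sqrt{-184 + 4 i \sqrt{122}}} \approx -0.00026749 - 9.7746 \cdot 10^{-7} i$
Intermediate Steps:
$D{\left(K \right)} = -20 - 4 K$ ($D{\left(K \right)} = \left(5 + K\right) \left(-4\right) = -20 - 4 K$)
$j{\left(N,h \right)} = -20 - 4 h$
$M = 4 i \sqrt{122}$ ($M = \sqrt{-1952} = 4 i \sqrt{122} \approx 44.181 i$)
$\frac{1}{\sqrt{M + j{\left(12,41 \right)}} - 3740} = \frac{1}{\sqrt{4 i \sqrt{122} - 184} - 3740} = \frac{1}{\sqrt{-184 + 4 i \sqrt{122}} - 3740} = \frac{1}{-3740 + \sqrt{-184 + 4 i \sqrt{122}}}$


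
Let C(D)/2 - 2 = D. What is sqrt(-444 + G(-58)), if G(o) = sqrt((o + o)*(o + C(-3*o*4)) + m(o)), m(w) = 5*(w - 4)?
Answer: sqrt(-444 + I*sqrt(155518)) ≈ 8.6558 + 22.78*I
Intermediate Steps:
C(D) = 4 + 2*D
m(w) = -20 + 5*w (m(w) = 5*(-4 + w) = -20 + 5*w)
G(o) = sqrt(-20 + 5*o + 2*o*(4 - 23*o)) (G(o) = sqrt((o + o)*(o + (4 + 2*(-3*o*4))) + (-20 + 5*o)) = sqrt((2*o)*(o + (4 + 2*(-12*o))) + (-20 + 5*o)) = sqrt((2*o)*(o + (4 - 24*o)) + (-20 + 5*o)) = sqrt((2*o)*(4 - 23*o) + (-20 + 5*o)) = sqrt(2*o*(4 - 23*o) + (-20 + 5*o)) = sqrt(-20 + 5*o + 2*o*(4 - 23*o)))
sqrt(-444 + G(-58)) = sqrt(-444 + sqrt(-20 - 46*(-58)**2 + 13*(-58))) = sqrt(-444 + sqrt(-20 - 46*3364 - 754)) = sqrt(-444 + sqrt(-20 - 154744 - 754)) = sqrt(-444 + sqrt(-155518)) = sqrt(-444 + I*sqrt(155518))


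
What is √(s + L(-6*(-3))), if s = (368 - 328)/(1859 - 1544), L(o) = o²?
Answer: 2*√35735/21 ≈ 18.004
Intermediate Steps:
s = 8/63 (s = 40/315 = 40*(1/315) = 8/63 ≈ 0.12698)
√(s + L(-6*(-3))) = √(8/63 + (-6*(-3))²) = √(8/63 + 18²) = √(8/63 + 324) = √(20420/63) = 2*√35735/21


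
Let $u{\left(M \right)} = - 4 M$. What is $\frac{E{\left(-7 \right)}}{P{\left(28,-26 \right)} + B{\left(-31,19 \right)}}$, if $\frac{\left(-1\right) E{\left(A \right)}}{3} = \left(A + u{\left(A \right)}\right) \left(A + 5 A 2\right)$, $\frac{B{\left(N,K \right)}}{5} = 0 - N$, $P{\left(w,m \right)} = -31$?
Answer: $\frac{4851}{124} \approx 39.121$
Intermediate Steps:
$B{\left(N,K \right)} = - 5 N$ ($B{\left(N,K \right)} = 5 \left(0 - N\right) = 5 \left(- N\right) = - 5 N$)
$E{\left(A \right)} = 99 A^{2}$ ($E{\left(A \right)} = - 3 \left(A - 4 A\right) \left(A + 5 A 2\right) = - 3 - 3 A \left(A + 10 A\right) = - 3 - 3 A 11 A = - 3 \left(- 33 A^{2}\right) = 99 A^{2}$)
$\frac{E{\left(-7 \right)}}{P{\left(28,-26 \right)} + B{\left(-31,19 \right)}} = \frac{99 \left(-7\right)^{2}}{-31 - -155} = \frac{99 \cdot 49}{-31 + 155} = \frac{4851}{124}$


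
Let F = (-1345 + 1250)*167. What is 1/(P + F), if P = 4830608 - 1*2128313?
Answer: 1/2686430 ≈ 3.7224e-7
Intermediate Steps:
P = 2702295 (P = 4830608 - 2128313 = 2702295)
F = -15865 (F = -95*167 = -15865)
1/(P + F) = 1/(2702295 - 15865) = 1/2686430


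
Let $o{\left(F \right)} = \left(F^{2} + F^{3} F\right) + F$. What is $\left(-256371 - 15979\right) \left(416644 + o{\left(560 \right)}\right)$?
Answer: $-26784448890469400$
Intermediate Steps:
$o{\left(F \right)} = F + F^{2} + F^{4}$ ($o{\left(F \right)} = \left(F^{2} + F^{4}\right) + F = F + F^{2} + F^{4}$)
$\left(-256371 - 15979\right) \left(416644 + o{\left(560 \right)}\right) = \left(-256371 - 15979\right) \left(416644 + 560 \left(1 + 560 + 560^{3}\right)\right) = - 272350 \left(416644 + 560 \left(1 + 560 + 175616000\right)\right) = - 272350 \left(416644 + 560 \cdot 175616561\right) = - 272350 \left(416644 + 98345274160\right) = \left(-272350\right) 98345690804 = -26784448890469400$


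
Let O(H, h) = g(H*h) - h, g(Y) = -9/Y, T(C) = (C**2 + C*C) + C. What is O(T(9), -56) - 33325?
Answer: -35398215/1064 ≈ -33269.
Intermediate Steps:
T(C) = C + 2*C**2 (T(C) = (C**2 + C**2) + C = 2*C**2 + C = C + 2*C**2)
O(H, h) = -h - 9/(H*h) (O(H, h) = -9*1/(H*h) - h = -9/(H*h) - h = -h - 9/(H*h))
O(T(9), -56) - 33325 = (-1*(-56) - 9/(9*(1 + 2*9)*(-56))) - 33325 = (56 - 9*(-1/56)/9*(1 + 18)) - 33325 = (56 - 9*(-1/56)/9*19) - 33325 = (56 - 9*(-1/56)/171) - 33325 = (56 - 9*1/171*(-1/56)) - 33325 = (56 + 1/1064) - 33325 = 59585/1064 - 33325 = -35398215/1064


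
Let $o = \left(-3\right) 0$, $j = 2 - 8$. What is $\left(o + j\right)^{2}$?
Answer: $36$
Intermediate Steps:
$j = -6$ ($j = 2 - 8 = -6$)
$o = 0$
$\left(o + j\right)^{2} = \left(0 - 6\right)^{2} = \left(-6\right)^{2} = 36$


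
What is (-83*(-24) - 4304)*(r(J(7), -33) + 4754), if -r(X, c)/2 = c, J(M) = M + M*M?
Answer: -11143840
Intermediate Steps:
J(M) = M + M²
r(X, c) = -2*c
(-83*(-24) - 4304)*(r(J(7), -33) + 4754) = (-83*(-24) - 4304)*(-2*(-33) + 4754) = (1992 - 4304)*(66 + 4754) = -2312*4820 = -11143840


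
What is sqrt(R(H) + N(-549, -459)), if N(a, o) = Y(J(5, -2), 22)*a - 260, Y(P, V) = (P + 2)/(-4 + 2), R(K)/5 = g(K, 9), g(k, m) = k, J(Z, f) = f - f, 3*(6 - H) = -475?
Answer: 14*sqrt(51)/3 ≈ 33.327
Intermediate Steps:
H = 493/3 (H = 6 - 1/3*(-475) = 6 + 475/3 = 493/3 ≈ 164.33)
J(Z, f) = 0
R(K) = 5*K
Y(P, V) = -1 - P/2 (Y(P, V) = (2 + P)/(-2) = (2 + P)*(-1/2) = -1 - P/2)
N(a, o) = -260 - a (N(a, o) = (-1 - 1/2*0)*a - 260 = (-1 + 0)*a - 260 = -a - 260 = -260 - a)
sqrt(R(H) + N(-549, -459)) = sqrt(5*(493/3) + (-260 - 1*(-549))) = sqrt(2465/3 + (-260 + 549)) = sqrt(2465/3 + 289) = sqrt(3332/3) = 14*sqrt(51)/3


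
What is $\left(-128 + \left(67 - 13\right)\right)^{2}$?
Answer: $5476$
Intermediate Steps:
$\left(-128 + \left(67 - 13\right)\right)^{2} = \left(-128 + 54\right)^{2} = \left(-74\right)^{2} = 5476$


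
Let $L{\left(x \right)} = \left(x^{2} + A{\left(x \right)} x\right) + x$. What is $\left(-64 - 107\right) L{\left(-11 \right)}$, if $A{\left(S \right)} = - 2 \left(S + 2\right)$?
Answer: $15048$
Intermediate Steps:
$A{\left(S \right)} = -4 - 2 S$ ($A{\left(S \right)} = - 2 \left(2 + S\right) = -4 - 2 S$)
$L{\left(x \right)} = x + x^{2} + x \left(-4 - 2 x\right)$ ($L{\left(x \right)} = \left(x^{2} + \left(-4 - 2 x\right) x\right) + x = \left(x^{2} + x \left(-4 - 2 x\right)\right) + x = x + x^{2} + x \left(-4 - 2 x\right)$)
$\left(-64 - 107\right) L{\left(-11 \right)} = \left(-64 - 107\right) \left(- 11 \left(-3 - -11\right)\right) = - 171 \left(- 11 \left(-3 + 11\right)\right) = - 171 \left(\left(-11\right) 8\right) = \left(-171\right) \left(-88\right) = 15048$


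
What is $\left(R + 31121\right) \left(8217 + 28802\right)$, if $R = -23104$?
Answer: $296781323$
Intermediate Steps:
$\left(R + 31121\right) \left(8217 + 28802\right) = \left(-23104 + 31121\right) \left(8217 + 28802\right) = 8017 \cdot 37019 = 296781323$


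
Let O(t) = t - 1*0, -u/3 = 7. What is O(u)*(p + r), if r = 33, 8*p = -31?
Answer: -4893/8 ≈ -611.63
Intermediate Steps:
p = -31/8 (p = (1/8)*(-31) = -31/8 ≈ -3.8750)
u = -21 (u = -3*7 = -21)
O(t) = t (O(t) = t + 0 = t)
O(u)*(p + r) = -21*(-31/8 + 33) = -21*233/8 = -4893/8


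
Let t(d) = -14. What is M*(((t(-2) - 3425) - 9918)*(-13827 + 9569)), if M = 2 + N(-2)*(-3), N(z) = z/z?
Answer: -56874106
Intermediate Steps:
N(z) = 1
M = -1 (M = 2 + 1*(-3) = 2 - 3 = -1)
M*(((t(-2) - 3425) - 9918)*(-13827 + 9569)) = -((-14 - 3425) - 9918)*(-13827 + 9569) = -(-3439 - 9918)*(-4258) = -(-13357)*(-4258) = -1*56874106 = -56874106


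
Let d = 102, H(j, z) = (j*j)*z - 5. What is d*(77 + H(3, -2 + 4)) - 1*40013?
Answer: -30833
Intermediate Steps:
H(j, z) = -5 + z*j² (H(j, z) = j²*z - 5 = z*j² - 5 = -5 + z*j²)
d*(77 + H(3, -2 + 4)) - 1*40013 = 102*(77 + (-5 + (-2 + 4)*3²)) - 1*40013 = 102*(77 + (-5 + 2*9)) - 40013 = 102*(77 + (-5 + 18)) - 40013 = 102*(77 + 13) - 40013 = 102*90 - 40013 = 9180 - 40013 = -30833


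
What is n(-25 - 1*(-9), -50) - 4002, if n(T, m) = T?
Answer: -4018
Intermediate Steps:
n(-25 - 1*(-9), -50) - 4002 = (-25 - 1*(-9)) - 4002 = (-25 + 9) - 4002 = -16 - 4002 = -4018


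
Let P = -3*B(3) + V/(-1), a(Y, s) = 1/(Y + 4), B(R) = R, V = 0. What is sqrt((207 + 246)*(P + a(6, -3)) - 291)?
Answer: 3*I*sqrt(48030)/10 ≈ 65.747*I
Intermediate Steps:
a(Y, s) = 1/(4 + Y)
P = -9 (P = -3*3 + 0/(-1) = -9 + 0*(-1) = -9 + 0 = -9)
sqrt((207 + 246)*(P + a(6, -3)) - 291) = sqrt((207 + 246)*(-9 + 1/(4 + 6)) - 291) = sqrt(453*(-9 + 1/10) - 291) = sqrt(453*(-89/10) - 291) = sqrt(-40317/10 - 291) = sqrt(-43227/10) = 3*I*sqrt(48030)/10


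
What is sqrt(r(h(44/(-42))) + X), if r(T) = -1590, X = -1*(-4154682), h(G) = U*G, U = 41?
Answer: 2*sqrt(1038273) ≈ 2037.9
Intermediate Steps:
h(G) = 41*G
X = 4154682
sqrt(r(h(44/(-42))) + X) = sqrt(-1590 + 4154682) = sqrt(4153092) = 2*sqrt(1038273)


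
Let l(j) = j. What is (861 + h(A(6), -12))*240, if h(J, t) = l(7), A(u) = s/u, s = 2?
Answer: 208320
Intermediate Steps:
A(u) = 2/u
h(J, t) = 7
(861 + h(A(6), -12))*240 = (861 + 7)*240 = 868*240 = 208320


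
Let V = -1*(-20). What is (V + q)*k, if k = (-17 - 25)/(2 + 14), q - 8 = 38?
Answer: -693/4 ≈ -173.25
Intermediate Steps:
q = 46 (q = 8 + 38 = 46)
V = 20
k = -21/8 (k = -42/16 = -42*1/16 = -21/8 ≈ -2.6250)
(V + q)*k = (20 + 46)*(-21/8) = 66*(-21/8) = -693/4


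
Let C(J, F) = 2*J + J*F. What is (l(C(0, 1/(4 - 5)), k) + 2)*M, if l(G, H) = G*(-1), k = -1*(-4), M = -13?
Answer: -26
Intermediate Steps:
C(J, F) = 2*J + F*J
k = 4
l(G, H) = -G
(l(C(0, 1/(4 - 5)), k) + 2)*M = (-0*(2 + 1/(4 - 5)) + 2)*(-13) = (-0*(2 + 1/(-1)) + 2)*(-13) = (-0*(2 - 1) + 2)*(-13) = (-0 + 2)*(-13) = (-1*0 + 2)*(-13) = (0 + 2)*(-13) = 2*(-13) = -26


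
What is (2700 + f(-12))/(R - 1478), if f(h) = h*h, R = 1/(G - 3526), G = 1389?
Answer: -675292/350943 ≈ -1.9242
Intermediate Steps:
R = -1/2137 (R = 1/(1389 - 3526) = 1/(-2137) = -1/2137 ≈ -0.00046795)
f(h) = h²
(2700 + f(-12))/(R - 1478) = (2700 + (-12)²)/(-1/2137 - 1478) = (2700 + 144)/(-3158487/2137) = 2844*(-2137/3158487) = -675292/350943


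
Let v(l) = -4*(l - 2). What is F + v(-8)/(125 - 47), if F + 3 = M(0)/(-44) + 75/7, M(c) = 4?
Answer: 24433/3003 ≈ 8.1362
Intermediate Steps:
v(l) = 8 - 4*l (v(l) = -4*(-2 + l) = 8 - 4*l)
F = 587/77 (F = -3 + (4/(-44) + 75/7) = -3 + (4*(-1/44) + 75*(⅐)) = -3 + (-1/11 + 75/7) = -3 + 818/77 = 587/77 ≈ 7.6234)
F + v(-8)/(125 - 47) = 587/77 + (8 - 4*(-8))/(125 - 47) = 587/77 + (8 + 32)/78 = 587/77 + 40*(1/78) = 587/77 + 20/39 = 24433/3003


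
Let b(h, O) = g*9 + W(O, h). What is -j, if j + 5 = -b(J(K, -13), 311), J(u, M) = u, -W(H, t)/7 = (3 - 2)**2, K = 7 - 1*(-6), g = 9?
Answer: 79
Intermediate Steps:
K = 13 (K = 7 + 6 = 13)
W(H, t) = -7 (W(H, t) = -7*(3 - 2)**2 = -7*1**2 = -7*1 = -7)
b(h, O) = 74 (b(h, O) = 9*9 - 7 = 81 - 7 = 74)
j = -79 (j = -5 - 1*74 = -5 - 74 = -79)
-j = -1*(-79) = 79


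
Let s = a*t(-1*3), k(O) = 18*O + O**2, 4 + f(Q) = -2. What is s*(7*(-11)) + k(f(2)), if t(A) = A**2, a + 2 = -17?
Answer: 13095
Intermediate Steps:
f(Q) = -6 (f(Q) = -4 - 2 = -6)
a = -19 (a = -2 - 17 = -19)
k(O) = O**2 + 18*O
s = -171 (s = -19*(-1*3)**2 = -19*(-3)**2 = -19*9 = -171)
s*(7*(-11)) + k(f(2)) = -1197*(-11) - 6*(18 - 6) = -171*(-77) - 6*12 = 13167 - 72 = 13095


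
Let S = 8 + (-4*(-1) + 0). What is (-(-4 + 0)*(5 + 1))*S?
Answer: 288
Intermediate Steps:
S = 12 (S = 8 + (4 + 0) = 8 + 4 = 12)
(-(-4 + 0)*(5 + 1))*S = -(-4 + 0)*(5 + 1)*12 = -(-4*6)*12 = -(-24)*12 = -1*(-24)*12 = 24*12 = 288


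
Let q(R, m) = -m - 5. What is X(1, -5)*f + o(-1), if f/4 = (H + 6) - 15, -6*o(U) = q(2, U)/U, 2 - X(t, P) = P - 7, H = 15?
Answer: 1006/3 ≈ 335.33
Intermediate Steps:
X(t, P) = 9 - P (X(t, P) = 2 - (P - 7) = 2 - (-7 + P) = 2 + (7 - P) = 9 - P)
q(R, m) = -5 - m
o(U) = -(-5 - U)/(6*U)
f = 24 (f = 4*((15 + 6) - 15) = 4*(21 - 15) = 4*6 = 24)
X(1, -5)*f + o(-1) = (9 - 1*(-5))*24 + (⅙)*(5 - 1)/(-1) = (9 + 5)*24 + (⅙)*(-1)*4 = 14*24 - ⅔ = 336 - ⅔ = 1006/3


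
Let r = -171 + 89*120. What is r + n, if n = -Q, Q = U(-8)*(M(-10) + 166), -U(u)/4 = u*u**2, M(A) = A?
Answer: -308979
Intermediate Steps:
r = 10509 (r = -171 + 10680 = 10509)
U(u) = -4*u**3 (U(u) = -4*u*u**2 = -4*u**3)
Q = 319488 (Q = (-4*(-8)**3)*(-10 + 166) = -4*(-512)*156 = 2048*156 = 319488)
n = -319488 (n = -1*319488 = -319488)
r + n = 10509 - 319488 = -308979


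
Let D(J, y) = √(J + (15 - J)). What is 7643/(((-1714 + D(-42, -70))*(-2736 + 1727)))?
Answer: 13100102/2964221029 + 7643*√15/2964221029 ≈ 0.0044294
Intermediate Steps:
D(J, y) = √15
7643/(((-1714 + D(-42, -70))*(-2736 + 1727))) = 7643/(((-1714 + √15)*(-2736 + 1727))) = 7643/(((-1714 + √15)*(-1009))) = 7643/(1729426 - 1009*√15)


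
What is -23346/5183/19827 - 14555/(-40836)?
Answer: 4050859271/11372476404 ≈ 0.35620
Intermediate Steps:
-23346/5183/19827 - 14555/(-40836) = -23346*1/5183*(1/19827) - 14555*(-1/40836) = -23346/5183*1/19827 + 355/996 = -2594/11418149 + 355/996 = 4050859271/11372476404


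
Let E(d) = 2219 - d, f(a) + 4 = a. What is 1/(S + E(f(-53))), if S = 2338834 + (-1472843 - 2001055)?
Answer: -1/1132788 ≈ -8.8278e-7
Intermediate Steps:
f(a) = -4 + a
S = -1135064 (S = 2338834 - 3473898 = -1135064)
1/(S + E(f(-53))) = 1/(-1135064 + (2219 - (-4 - 53))) = 1/(-1135064 + (2219 - 1*(-57))) = 1/(-1135064 + (2219 + 57)) = 1/(-1135064 + 2276) = 1/(-1132788) = -1/1132788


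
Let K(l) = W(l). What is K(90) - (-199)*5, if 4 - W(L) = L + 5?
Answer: 904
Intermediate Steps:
W(L) = -1 - L (W(L) = 4 - (L + 5) = 4 - (5 + L) = 4 + (-5 - L) = -1 - L)
K(l) = -1 - l
K(90) - (-199)*5 = (-1 - 1*90) - (-199)*5 = (-1 - 90) - 1*(-995) = -91 + 995 = 904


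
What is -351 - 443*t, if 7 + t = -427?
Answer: 191911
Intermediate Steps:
t = -434 (t = -7 - 427 = -434)
-351 - 443*t = -351 - 443*(-434) = -351 + 192262 = 191911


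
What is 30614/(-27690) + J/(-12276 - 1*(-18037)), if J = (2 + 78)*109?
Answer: 32544773/79761045 ≈ 0.40803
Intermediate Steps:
J = 8720 (J = 80*109 = 8720)
30614/(-27690) + J/(-12276 - 1*(-18037)) = 30614/(-27690) + 8720/(-12276 - 1*(-18037)) = 30614*(-1/27690) + 8720/(-12276 + 18037) = -15307/13845 + 8720/5761 = 32544773/79761045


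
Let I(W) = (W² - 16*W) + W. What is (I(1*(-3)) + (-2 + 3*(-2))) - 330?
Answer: -284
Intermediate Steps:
I(W) = W² - 15*W
(I(1*(-3)) + (-2 + 3*(-2))) - 330 = ((1*(-3))*(-15 + 1*(-3)) + (-2 + 3*(-2))) - 330 = (-3*(-15 - 3) + (-2 - 6)) - 330 = (-3*(-18) - 8) - 330 = (54 - 8) - 330 = 46 - 330 = -284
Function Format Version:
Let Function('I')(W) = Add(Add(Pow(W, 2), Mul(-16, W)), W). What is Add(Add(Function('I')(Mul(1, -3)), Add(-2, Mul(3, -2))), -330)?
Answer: -284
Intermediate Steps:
Function('I')(W) = Add(Pow(W, 2), Mul(-15, W))
Add(Add(Function('I')(Mul(1, -3)), Add(-2, Mul(3, -2))), -330) = Add(Add(Mul(Mul(1, -3), Add(-15, Mul(1, -3))), Add(-2, Mul(3, -2))), -330) = Add(Add(Mul(-3, Add(-15, -3)), Add(-2, -6)), -330) = Add(Add(Mul(-3, -18), -8), -330) = Add(Add(54, -8), -330) = Add(46, -330) = -284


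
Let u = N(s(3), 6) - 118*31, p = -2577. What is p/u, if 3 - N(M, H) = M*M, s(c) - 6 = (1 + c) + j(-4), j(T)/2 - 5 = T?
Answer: 2577/3799 ≈ 0.67834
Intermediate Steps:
j(T) = 10 + 2*T
s(c) = 9 + c (s(c) = 6 + ((1 + c) + (10 + 2*(-4))) = 6 + ((1 + c) + (10 - 8)) = 6 + ((1 + c) + 2) = 6 + (3 + c) = 9 + c)
N(M, H) = 3 - M² (N(M, H) = 3 - M*M = 3 - M²)
u = -3799 (u = (3 - (9 + 3)²) - 118*31 = (3 - 1*12²) - 3658 = (3 - 1*144) - 3658 = (3 - 144) - 3658 = -141 - 3658 = -3799)
p/u = -2577/(-3799) = -2577*(-1/3799) = 2577/3799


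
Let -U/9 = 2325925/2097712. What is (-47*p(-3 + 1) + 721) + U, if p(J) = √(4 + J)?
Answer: 1491517027/2097712 - 47*√2 ≈ 644.55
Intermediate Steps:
U = -20933325/2097712 ≈ -9.9791
(-47*p(-3 + 1) + 721) + U = (-47*√(4 + (-3 + 1)) + 721) - 20933325/2097712 = (-47*√(4 - 2) + 721) - 20933325/2097712 = (-47*√2 + 721) - 20933325/2097712 = (721 - 47*√2) - 20933325/2097712 = 1491517027/2097712 - 47*√2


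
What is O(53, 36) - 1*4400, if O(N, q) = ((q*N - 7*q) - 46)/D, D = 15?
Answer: -12878/3 ≈ -4292.7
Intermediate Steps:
O(N, q) = -46/15 - 7*q/15 + N*q/15 (O(N, q) = ((q*N - 7*q) - 46)/15 = ((N*q - 7*q) - 46)*(1/15) = ((-7*q + N*q) - 46)*(1/15) = (-46 - 7*q + N*q)*(1/15) = -46/15 - 7*q/15 + N*q/15)
O(53, 36) - 1*4400 = (-46/15 - 7/15*36 + (1/15)*53*36) - 1*4400 = (-46/15 - 84/5 + 636/5) - 4400 = 322/3 - 4400 = -12878/3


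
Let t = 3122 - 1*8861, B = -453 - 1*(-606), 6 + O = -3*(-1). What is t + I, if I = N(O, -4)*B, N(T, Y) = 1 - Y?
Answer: -4974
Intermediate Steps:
O = -3 (O = -6 - 3*(-1) = -6 + 3 = -3)
B = 153 (B = -453 + 606 = 153)
I = 765 (I = (1 - 1*(-4))*153 = (1 + 4)*153 = 5*153 = 765)
t = -5739 (t = 3122 - 8861 = -5739)
t + I = -5739 + 765 = -4974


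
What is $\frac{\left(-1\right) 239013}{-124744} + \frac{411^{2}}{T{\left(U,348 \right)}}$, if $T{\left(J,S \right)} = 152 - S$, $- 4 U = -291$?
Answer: $- \frac{5256258669}{6112456} \approx -859.93$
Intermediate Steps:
$U = \frac{291}{4}$ ($U = \left(- \frac{1}{4}\right) \left(-291\right) = \frac{291}{4} \approx 72.75$)
$\frac{\left(-1\right) 239013}{-124744} + \frac{411^{2}}{T{\left(U,348 \right)}} = \frac{\left(-1\right) 239013}{-124744} + \frac{411^{2}}{152 - 348} = \left(-239013\right) \left(- \frac{1}{124744}\right) + \frac{168921}{152 - 348} = \frac{239013}{124744} + \frac{168921}{-196} = \frac{239013}{124744} + 168921 \left(- \frac{1}{196}\right) = \frac{239013}{124744} - \frac{168921}{196} = - \frac{5256258669}{6112456}$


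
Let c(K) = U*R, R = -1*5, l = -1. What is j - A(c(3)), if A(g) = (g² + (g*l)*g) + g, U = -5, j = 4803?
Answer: 4778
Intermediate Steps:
R = -5
c(K) = 25 (c(K) = -5*(-5) = 25)
A(g) = g (A(g) = (g² + (g*(-1))*g) + g = (g² + (-g)*g) + g = (g² - g²) + g = 0 + g = g)
j - A(c(3)) = 4803 - 1*25 = 4803 - 25 = 4778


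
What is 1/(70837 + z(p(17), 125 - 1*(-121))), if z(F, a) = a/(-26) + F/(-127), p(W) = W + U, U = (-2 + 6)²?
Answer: 1651/116935837 ≈ 1.4119e-5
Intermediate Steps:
U = 16 (U = 4² = 16)
p(W) = 16 + W (p(W) = W + 16 = 16 + W)
z(F, a) = -a/26 - F/127 (z(F, a) = a*(-1/26) + F*(-1/127) = -a/26 - F/127)
1/(70837 + z(p(17), 125 - 1*(-121))) = 1/(70837 + (-(125 - 1*(-121))/26 - (16 + 17)/127)) = 1/(70837 + (-(125 + 121)/26 - 1/127*33)) = 1/(70837 + (-1/26*246 - 33/127)) = 1/(70837 + (-123/13 - 33/127)) = 1/(70837 - 16050/1651) = 1/(116935837/1651) = 1651/116935837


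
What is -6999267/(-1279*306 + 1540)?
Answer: 6999267/389834 ≈ 17.954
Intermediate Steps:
-6999267/(-1279*306 + 1540) = -6999267/(-391374 + 1540) = -6999267/(-389834) = -6999267*(-1/389834) = 6999267/389834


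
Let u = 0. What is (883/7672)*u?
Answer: 0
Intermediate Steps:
(883/7672)*u = (883/7672)*0 = 0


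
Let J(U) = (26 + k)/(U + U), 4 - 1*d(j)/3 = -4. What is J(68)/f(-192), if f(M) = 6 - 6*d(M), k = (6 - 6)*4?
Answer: -13/9384 ≈ -0.0013853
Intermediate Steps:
k = 0 (k = 0*4 = 0)
d(j) = 24 (d(j) = 12 - 3*(-4) = 12 + 12 = 24)
f(M) = -138 (f(M) = 6 - 6*24 = 6 - 144 = -138)
J(U) = 13/U (J(U) = (26 + 0)/(U + U) = 26/((2*U)) = 26*(1/(2*U)) = 13/U)
J(68)/f(-192) = (13/68)/(-138) = (13*(1/68))*(-1/138) = (13/68)*(-1/138) = -13/9384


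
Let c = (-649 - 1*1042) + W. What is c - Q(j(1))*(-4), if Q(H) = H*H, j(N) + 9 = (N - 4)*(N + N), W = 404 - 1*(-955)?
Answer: 568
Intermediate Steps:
W = 1359 (W = 404 + 955 = 1359)
j(N) = -9 + 2*N*(-4 + N) (j(N) = -9 + (N - 4)*(N + N) = -9 + (-4 + N)*(2*N) = -9 + 2*N*(-4 + N))
Q(H) = H**2
c = -332 (c = (-649 - 1*1042) + 1359 = (-649 - 1042) + 1359 = -1691 + 1359 = -332)
c - Q(j(1))*(-4) = -332 - (-9 - 8*1 + 2*1**2)**2*(-4) = -332 - (-9 - 8 + 2*1)**2*(-4) = -332 - (-9 - 8 + 2)**2*(-4) = -332 - (-15)**2*(-4) = -332 - 225*(-4) = -332 - 1*(-900) = -332 + 900 = 568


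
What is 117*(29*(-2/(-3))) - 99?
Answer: 2163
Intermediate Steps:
117*(29*(-2/(-3))) - 99 = 117*(29*(-2*(-⅓))) - 99 = 117*(29*(⅔)) - 99 = 117*(58/3) - 99 = 2262 - 99 = 2163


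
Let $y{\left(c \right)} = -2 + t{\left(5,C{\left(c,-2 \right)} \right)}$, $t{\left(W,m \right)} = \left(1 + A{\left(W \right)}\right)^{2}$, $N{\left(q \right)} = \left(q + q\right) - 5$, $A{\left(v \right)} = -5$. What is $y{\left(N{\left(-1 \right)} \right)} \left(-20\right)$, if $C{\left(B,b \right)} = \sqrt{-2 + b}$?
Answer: $-280$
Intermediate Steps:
$N{\left(q \right)} = -5 + 2 q$ ($N{\left(q \right)} = 2 q - 5 = -5 + 2 q$)
$t{\left(W,m \right)} = 16$ ($t{\left(W,m \right)} = \left(1 - 5\right)^{2} = \left(-4\right)^{2} = 16$)
$y{\left(c \right)} = 14$ ($y{\left(c \right)} = -2 + 16 = 14$)
$y{\left(N{\left(-1 \right)} \right)} \left(-20\right) = 14 \left(-20\right) = -280$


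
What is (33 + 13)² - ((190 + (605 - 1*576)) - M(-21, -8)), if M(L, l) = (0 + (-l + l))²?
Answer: 1897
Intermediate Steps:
M(L, l) = 0 (M(L, l) = (0 + 0)² = 0² = 0)
(33 + 13)² - ((190 + (605 - 1*576)) - M(-21, -8)) = (33 + 13)² - ((190 + (605 - 1*576)) - 1*0) = 46² - ((190 + (605 - 576)) + 0) = 2116 - ((190 + 29) + 0) = 2116 - (219 + 0) = 2116 - 1*219 = 2116 - 219 = 1897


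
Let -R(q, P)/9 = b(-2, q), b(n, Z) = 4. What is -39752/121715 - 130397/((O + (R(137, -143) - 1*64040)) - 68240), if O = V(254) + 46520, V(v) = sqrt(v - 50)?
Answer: 267269733560439/223984611135395 + 130397*sqrt(51)/3680476706 ≈ 1.1935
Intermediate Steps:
V(v) = sqrt(-50 + v)
R(q, P) = -36 (R(q, P) = -9*4 = -36)
O = 46520 + 2*sqrt(51) (O = sqrt(-50 + 254) + 46520 = sqrt(204) + 46520 = 2*sqrt(51) + 46520 = 46520 + 2*sqrt(51) ≈ 46534.)
-39752/121715 - 130397/((O + (R(137, -143) - 1*64040)) - 68240) = -39752/121715 - 130397/(((46520 + 2*sqrt(51)) + (-36 - 1*64040)) - 68240) = -39752*1/121715 - 130397/(((46520 + 2*sqrt(51)) + (-36 - 64040)) - 68240) = -39752/121715 - 130397/(((46520 + 2*sqrt(51)) - 64076) - 68240) = -39752/121715 - 130397/((-17556 + 2*sqrt(51)) - 68240) = -39752/121715 - 130397/(-85796 + 2*sqrt(51))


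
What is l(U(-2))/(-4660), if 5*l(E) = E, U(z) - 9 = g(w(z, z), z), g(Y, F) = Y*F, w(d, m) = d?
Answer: -13/23300 ≈ -0.00055794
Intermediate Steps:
g(Y, F) = F*Y
U(z) = 9 + z² (U(z) = 9 + z*z = 9 + z²)
l(E) = E/5
l(U(-2))/(-4660) = ((9 + (-2)²)/5)/(-4660) = ((9 + 4)/5)*(-1/4660) = ((⅕)*13)*(-1/4660) = (13/5)*(-1/4660) = -13/23300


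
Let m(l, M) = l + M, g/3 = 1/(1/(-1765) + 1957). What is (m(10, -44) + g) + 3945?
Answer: 4503002013/1151368 ≈ 3911.0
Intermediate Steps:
g = 1765/1151368 (g = 3/(1/(-1765) + 1957) = 3/(-1/1765 + 1957) = 3/(3454104/1765) = 3*(1765/3454104) = 1765/1151368 ≈ 0.0015330)
m(l, M) = M + l
(m(10, -44) + g) + 3945 = ((-44 + 10) + 1765/1151368) + 3945 = (-34 + 1765/1151368) + 3945 = -39144747/1151368 + 3945 = 4503002013/1151368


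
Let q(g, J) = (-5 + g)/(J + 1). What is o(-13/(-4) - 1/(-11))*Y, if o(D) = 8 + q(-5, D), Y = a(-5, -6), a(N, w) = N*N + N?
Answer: 21760/191 ≈ 113.93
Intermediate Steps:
a(N, w) = N + N**2 (a(N, w) = N**2 + N = N + N**2)
q(g, J) = (-5 + g)/(1 + J)
Y = 20 (Y = -5*(1 - 5) = -5*(-4) = 20)
o(D) = 8 - 10/(1 + D) (o(D) = 8 + (-5 - 5)/(1 + D) = 8 - 10/(1 + D))
o(-13/(-4) - 1/(-11))*Y = (2*(-1 + 4*(-13/(-4) - 1/(-11)))/(1 + (-13/(-4) - 1/(-11))))*20 = (2*(-1 + 4*(-13*(-1/4) - 1*(-1/11)))/(1 + (-13*(-1/4) - 1*(-1/11))))*20 = (2*(-1 + 4*(13/4 + 1/11))/(1 + (13/4 + 1/11)))*20 = (2*(-1 + 4*(147/44))/(1 + 147/44))*20 = (2*(-1 + 147/11)/(191/44))*20 = (2*(44/191)*(136/11))*20 = (1088/191)*20 = 21760/191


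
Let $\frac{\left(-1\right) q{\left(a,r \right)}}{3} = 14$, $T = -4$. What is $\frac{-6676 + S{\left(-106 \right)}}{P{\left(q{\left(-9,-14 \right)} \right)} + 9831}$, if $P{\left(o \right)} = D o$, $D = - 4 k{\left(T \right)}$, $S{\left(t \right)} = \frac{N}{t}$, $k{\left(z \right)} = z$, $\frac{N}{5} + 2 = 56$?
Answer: $- \frac{353963}{485427} \approx -0.72918$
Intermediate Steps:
$N = 270$ ($N = -10 + 5 \cdot 56 = -10 + 280 = 270$)
$S{\left(t \right)} = \frac{270}{t}$
$q{\left(a,r \right)} = -42$ ($q{\left(a,r \right)} = \left(-3\right) 14 = -42$)
$D = 16$ ($D = \left(-4\right) \left(-4\right) = 16$)
$P{\left(o \right)} = 16 o$
$\frac{-6676 + S{\left(-106 \right)}}{P{\left(q{\left(-9,-14 \right)} \right)} + 9831} = \frac{-6676 + \frac{270}{-106}}{16 \left(-42\right) + 9831} = \frac{-6676 + 270 \left(- \frac{1}{106}\right)}{-672 + 9831} = \frac{-6676 - \frac{135}{53}}{9159} = \left(- \frac{353963}{53}\right) \frac{1}{9159} = - \frac{353963}{485427}$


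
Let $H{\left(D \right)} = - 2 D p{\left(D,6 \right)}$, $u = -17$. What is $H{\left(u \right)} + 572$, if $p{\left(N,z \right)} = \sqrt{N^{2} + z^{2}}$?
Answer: $572 + 170 \sqrt{13} \approx 1184.9$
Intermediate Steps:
$H{\left(D \right)} = - 2 D \sqrt{36 + D^{2}}$ ($H{\left(D \right)} = - 2 D \sqrt{D^{2} + 6^{2}} = - 2 D \sqrt{D^{2} + 36} = - 2 D \sqrt{36 + D^{2}}$)
$H{\left(u \right)} + 572 = \left(-2\right) \left(-17\right) \sqrt{36 + \left(-17\right)^{2}} + 572 = \left(-2\right) \left(-17\right) \sqrt{36 + 289} + 572 = \left(-2\right) \left(-17\right) \sqrt{325} + 572 = \left(-2\right) \left(-17\right) 5 \sqrt{13} + 572 = 170 \sqrt{13} + 572 = 572 + 170 \sqrt{13}$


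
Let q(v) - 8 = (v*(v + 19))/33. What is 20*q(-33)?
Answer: 440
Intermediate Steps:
q(v) = 8 + v*(19 + v)/33 (q(v) = 8 + (v*(v + 19))/33 = 8 + (v*(19 + v))*(1/33) = 8 + v*(19 + v)/33)
20*q(-33) = 20*(8 + (1/33)*(-33)² + (19/33)*(-33)) = 20*(8 + (1/33)*1089 - 19) = 20*(8 + 33 - 19) = 20*22 = 440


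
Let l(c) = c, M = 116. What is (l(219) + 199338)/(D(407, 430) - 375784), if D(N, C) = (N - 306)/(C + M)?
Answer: -108958122/205177963 ≈ -0.53104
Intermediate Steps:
D(N, C) = (-306 + N)/(116 + C) (D(N, C) = (N - 306)/(C + 116) = (-306 + N)/(116 + C))
(l(219) + 199338)/(D(407, 430) - 375784) = (219 + 199338)/((-306 + 407)/(116 + 430) - 375784) = 199557/(101/546 - 375784) = 199557/(-205177963/546) = 199557*(-546/205177963) = -108958122/205177963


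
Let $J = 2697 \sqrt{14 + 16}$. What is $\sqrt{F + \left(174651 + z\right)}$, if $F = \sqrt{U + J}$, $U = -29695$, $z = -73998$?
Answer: $\sqrt{100653 + i \sqrt{29695 - 2697 \sqrt{30}}} \approx 317.26 + 0.193 i$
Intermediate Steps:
$J = 2697 \sqrt{30} \approx 14772.0$
$F = \sqrt{-29695 + 2697 \sqrt{30}} \approx 122.16 i$
$\sqrt{F + \left(174651 + z\right)} = \sqrt{\sqrt{-29695 + 2697 \sqrt{30}} + \left(174651 - 73998\right)} = \sqrt{\sqrt{-29695 + 2697 \sqrt{30}} + 100653} = \sqrt{100653 + \sqrt{-29695 + 2697 \sqrt{30}}}$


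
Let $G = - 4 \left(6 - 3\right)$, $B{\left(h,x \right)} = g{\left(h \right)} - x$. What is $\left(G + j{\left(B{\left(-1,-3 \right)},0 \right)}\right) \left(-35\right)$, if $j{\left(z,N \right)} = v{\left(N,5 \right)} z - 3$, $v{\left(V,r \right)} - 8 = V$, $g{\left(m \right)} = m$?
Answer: $-35$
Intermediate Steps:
$v{\left(V,r \right)} = 8 + V$
$B{\left(h,x \right)} = h - x$
$j{\left(z,N \right)} = -3 + z \left(8 + N\right)$ ($j{\left(z,N \right)} = \left(8 + N\right) z - 3 = z \left(8 + N\right) - 3 = -3 + z \left(8 + N\right)$)
$G = -12$ ($G = \left(-4\right) 3 = -12$)
$\left(G + j{\left(B{\left(-1,-3 \right)},0 \right)}\right) \left(-35\right) = \left(-12 - \left(3 - \left(-1 - -3\right) \left(8 + 0\right)\right)\right) \left(-35\right) = \left(-12 - \left(3 - \left(-1 + 3\right) 8\right)\right) \left(-35\right) = \left(-12 + \left(-3 + 2 \cdot 8\right)\right) \left(-35\right) = \left(-12 + \left(-3 + 16\right)\right) \left(-35\right) = \left(-12 + 13\right) \left(-35\right) = 1 \left(-35\right) = -35$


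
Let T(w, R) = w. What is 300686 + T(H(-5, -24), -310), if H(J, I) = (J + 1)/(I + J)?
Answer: 8719898/29 ≈ 3.0069e+5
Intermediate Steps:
H(J, I) = (1 + J)/(I + J)
300686 + T(H(-5, -24), -310) = 300686 + (1 - 5)/(-24 - 5) = 300686 - 4/(-29) = 300686 - 1/29*(-4) = 300686 + 4/29 = 8719898/29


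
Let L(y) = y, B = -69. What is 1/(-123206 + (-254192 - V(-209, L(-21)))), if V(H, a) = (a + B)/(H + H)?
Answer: -209/78876227 ≈ -2.6497e-6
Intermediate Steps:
V(H, a) = (-69 + a)/(2*H) (V(H, a) = (a - 69)/(H + H) = (-69 + a)/((2*H)) = (-69 + a)*(1/(2*H)) = (-69 + a)/(2*H))
1/(-123206 + (-254192 - V(-209, L(-21)))) = 1/(-123206 + (-254192 - (-69 - 21)/(2*(-209)))) = 1/(-123206 + (-254192 - (-1)*(-90)/(2*209))) = 1/(-123206 + (-254192 - 1*45/209)) = 1/(-123206 + (-254192 - 45/209)) = 1/(-123206 - 53126173/209) = 1/(-78876227/209) = -209/78876227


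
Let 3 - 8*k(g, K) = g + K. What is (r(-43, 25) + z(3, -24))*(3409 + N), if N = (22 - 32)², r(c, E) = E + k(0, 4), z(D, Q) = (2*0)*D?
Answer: 698291/8 ≈ 87286.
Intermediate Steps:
k(g, K) = 3/8 - K/8 - g/8 (k(g, K) = 3/8 - (g + K)/8 = 3/8 - (K + g)/8 = 3/8 + (-K/8 - g/8) = 3/8 - K/8 - g/8)
z(D, Q) = 0 (z(D, Q) = 0*D = 0)
r(c, E) = -⅛ + E (r(c, E) = E + (3/8 - ⅛*4 - ⅛*0) = E + (3/8 - ½ + 0) = E - ⅛ = -⅛ + E)
N = 100 (N = (-10)² = 100)
(r(-43, 25) + z(3, -24))*(3409 + N) = ((-⅛ + 25) + 0)*(3409 + 100) = (199/8 + 0)*3509 = (199/8)*3509 = 698291/8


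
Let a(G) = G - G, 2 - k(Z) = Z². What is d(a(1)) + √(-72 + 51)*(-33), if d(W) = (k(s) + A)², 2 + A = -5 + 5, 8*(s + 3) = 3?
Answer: 194481/4096 - 33*I*√21 ≈ 47.481 - 151.23*I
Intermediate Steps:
s = -21/8 (s = -3 + (⅛)*3 = -3 + 3/8 = -21/8 ≈ -2.6250)
k(Z) = 2 - Z²
a(G) = 0
A = -2 (A = -2 + (-5 + 5) = -2 + 0 = -2)
d(W) = 194481/4096 (d(W) = ((2 - (-21/8)²) - 2)² = ((2 - 1*441/64) - 2)² = ((2 - 441/64) - 2)² = (-313/64 - 2)² = (-441/64)² = 194481/4096)
d(a(1)) + √(-72 + 51)*(-33) = 194481/4096 + √(-72 + 51)*(-33) = 194481/4096 + √(-21)*(-33) = 194481/4096 + (I*√21)*(-33) = 194481/4096 - 33*I*√21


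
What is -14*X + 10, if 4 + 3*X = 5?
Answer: 16/3 ≈ 5.3333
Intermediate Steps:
X = ⅓ (X = -4/3 + (⅓)*5 = -4/3 + 5/3 = ⅓ ≈ 0.33333)
-14*X + 10 = -14*⅓ + 10 = -14/3 + 10 = 16/3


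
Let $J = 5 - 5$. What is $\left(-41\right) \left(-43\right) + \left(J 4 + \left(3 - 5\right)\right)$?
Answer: $1761$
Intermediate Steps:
$J = 0$
$\left(-41\right) \left(-43\right) + \left(J 4 + \left(3 - 5\right)\right) = \left(-41\right) \left(-43\right) + \left(0 \cdot 4 + \left(3 - 5\right)\right) = 1763 + \left(0 - 2\right) = 1763 - 2 = 1761$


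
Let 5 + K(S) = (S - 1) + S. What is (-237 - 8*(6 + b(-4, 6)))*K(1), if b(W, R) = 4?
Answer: 1268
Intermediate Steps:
K(S) = -6 + 2*S (K(S) = -5 + ((S - 1) + S) = -5 + ((-1 + S) + S) = -5 + (-1 + 2*S) = -6 + 2*S)
(-237 - 8*(6 + b(-4, 6)))*K(1) = (-237 - 8*(6 + 4))*(-6 + 2*1) = (-237 - 8*10)*(-6 + 2) = (-237 - 80)*(-4) = -317*(-4) = 1268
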